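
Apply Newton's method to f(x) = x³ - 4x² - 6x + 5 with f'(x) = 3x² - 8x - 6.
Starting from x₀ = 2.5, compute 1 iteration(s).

f(x) = x³ - 4x² - 6x + 5
f'(x) = 3x² - 8x - 6
x₀ = 2.5

Newton-Raphson formula: x_{n+1} = x_n - f(x_n)/f'(x_n)

Iteration 1:
  f(2.500000) = -19.375000
  f'(2.500000) = -7.250000
  x_1 = 2.500000 - (-19.375000)/(-7.250000) = -0.172414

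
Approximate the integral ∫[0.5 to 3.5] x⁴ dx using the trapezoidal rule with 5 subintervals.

f(x) = x⁴
a = 0.5, b = 3.5, n = 5
h = (b - a)/n = 0.600000

Trapezoidal rule: (h/2)[f(x₀) + 2f(x₁) + 2f(x₂) + ... + f(xₙ)]

x_0 = 0.5000, f(x_0) = 0.062500, coefficient = 1
x_1 = 1.1000, f(x_1) = 1.464100, coefficient = 2
x_2 = 1.7000, f(x_2) = 8.352100, coefficient = 2
x_3 = 2.3000, f(x_3) = 27.984100, coefficient = 2
x_4 = 2.9000, f(x_4) = 70.728100, coefficient = 2
x_5 = 3.5000, f(x_5) = 150.062500, coefficient = 1

I ≈ (0.600000/2) × 367.181800 = 110.154540
Exact value: 105.037500
Error: 5.117040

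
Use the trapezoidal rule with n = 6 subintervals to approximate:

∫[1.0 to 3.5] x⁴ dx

f(x) = x⁴
a = 1.0, b = 3.5, n = 6
h = (b - a)/n = 0.416667

Trapezoidal rule: (h/2)[f(x₀) + 2f(x₁) + 2f(x₂) + ... + f(xₙ)]

x_0 = 1.0000, f(x_0) = 1.000000, coefficient = 1
x_1 = 1.4167, f(x_1) = 4.027826, coefficient = 2
x_2 = 1.8333, f(x_2) = 11.297068, coefficient = 2
x_3 = 2.2500, f(x_3) = 25.628906, coefficient = 2
x_4 = 2.6667, f(x_4) = 50.567901, coefficient = 2
x_5 = 3.0833, f(x_5) = 90.381993, coefficient = 2
x_6 = 3.5000, f(x_6) = 150.062500, coefficient = 1

I ≈ (0.416667/2) × 514.869888 = 107.264560
Exact value: 104.843750
Error: 2.420810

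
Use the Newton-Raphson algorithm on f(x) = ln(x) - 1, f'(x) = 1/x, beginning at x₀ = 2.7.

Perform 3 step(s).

f(x) = ln(x) - 1
f'(x) = 1/x
x₀ = 2.7

Newton-Raphson formula: x_{n+1} = x_n - f(x_n)/f'(x_n)

Iteration 1:
  f(2.700000) = -0.006748
  f'(2.700000) = 0.370370
  x_1 = 2.700000 - (-0.006748)/0.370370 = 2.718220
Iteration 2:
  f(2.718220) = -0.000023
  f'(2.718220) = 0.367888
  x_2 = 2.718220 - (-0.000023)/0.367888 = 2.718282
Iteration 3:
  f(2.718282) = 0.000000
  f'(2.718282) = 0.367879
  x_3 = 2.718282 - 0.000000/0.367879 = 2.718282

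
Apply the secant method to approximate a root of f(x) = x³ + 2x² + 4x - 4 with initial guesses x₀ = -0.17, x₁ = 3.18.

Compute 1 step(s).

f(x) = x³ + 2x² + 4x - 4
x₀ = -0.17, x₁ = 3.18

Secant formula: x_{n+1} = x_n - f(x_n)(x_n - x_{n-1})/(f(x_n) - f(x_{n-1}))

Iteration 1:
  f(-0.170000) = -4.627113
  f(3.180000) = 61.102232
  x_2 = 3.180000 - 61.102232×(3.180000 - (-0.170000))/(61.102232 - (-4.627113))
       = 0.065828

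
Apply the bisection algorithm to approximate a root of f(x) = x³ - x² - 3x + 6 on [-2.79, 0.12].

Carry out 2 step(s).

f(x) = x³ - x² - 3x + 6
Initial interval: [-2.79, 0.12]

Iteration 1:
  c_1 = (-2.790000 + 0.120000)/2 = -1.335000
  f(c_1) = f(-1.335000) = 5.843505
  f(a) × f(c) < 0, new interval: [-2.790000, -1.335000]
Iteration 2:
  c_2 = (-2.790000 + (-1.335000))/2 = -2.062500
  f(c_2) = f(-2.062500) = -0.840088
  f(a) × f(c) ≥ 0, new interval: [-2.062500, -1.335000]

After 2 iteration(s), the approximation is c_2 = -2.062500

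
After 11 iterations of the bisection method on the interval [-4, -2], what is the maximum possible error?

Bisection error bound: |error| ≤ (b-a)/2^n
|error| ≤ (-2 - (-4))/2^11 = 2/2^11
|error| ≤ 0.0009765625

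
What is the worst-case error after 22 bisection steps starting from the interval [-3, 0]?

Bisection error bound: |error| ≤ (b-a)/2^n
|error| ≤ (0 - (-3))/2^22 = 3/2^22
|error| ≤ 0.0000007153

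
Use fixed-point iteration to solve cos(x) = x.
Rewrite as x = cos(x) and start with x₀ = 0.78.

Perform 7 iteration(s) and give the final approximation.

Equation: cos(x) = x
Fixed-point form: x = cos(x)
x₀ = 0.78

x_1 = g(0.780000) = 0.710914
x_2 = g(0.710914) = 0.757766
x_3 = g(0.757766) = 0.726373
x_4 = g(0.726373) = 0.747588
x_5 = g(0.747588) = 0.733331
x_6 = g(0.733331) = 0.742949
x_7 = g(0.742949) = 0.736477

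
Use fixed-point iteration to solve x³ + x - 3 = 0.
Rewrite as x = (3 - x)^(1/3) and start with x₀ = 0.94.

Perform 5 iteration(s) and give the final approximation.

Equation: x³ + x - 3 = 0
Fixed-point form: x = (3 - x)^(1/3)
x₀ = 0.94

x_1 = g(0.940000) = 1.272396
x_2 = g(1.272396) = 1.199908
x_3 = g(1.199908) = 1.216461
x_4 = g(1.216461) = 1.212721
x_5 = g(1.212721) = 1.213568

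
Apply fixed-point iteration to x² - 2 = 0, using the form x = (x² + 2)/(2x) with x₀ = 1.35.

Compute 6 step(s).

Equation: x² - 2 = 0
Fixed-point form: x = (x² + 2)/(2x)
x₀ = 1.35

x_1 = g(1.350000) = 1.415741
x_2 = g(1.415741) = 1.414214
x_3 = g(1.414214) = 1.414214
x_4 = g(1.414214) = 1.414214
x_5 = g(1.414214) = 1.414214
x_6 = g(1.414214) = 1.414214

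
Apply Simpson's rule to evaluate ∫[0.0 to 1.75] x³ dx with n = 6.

f(x) = x³
a = 0.0, b = 1.75, n = 6
h = (b - a)/n = 0.291667

Simpson's rule: (h/3)[f(x₀) + 4f(x₁) + 2f(x₂) + ... + f(xₙ)]

x_0 = 0.0000, f(x_0) = 0.000000, coefficient = 1
x_1 = 0.2917, f(x_1) = 0.024812, coefficient = 4
x_2 = 0.5833, f(x_2) = 0.198495, coefficient = 2
x_3 = 0.8750, f(x_3) = 0.669922, coefficient = 4
x_4 = 1.1667, f(x_4) = 1.587963, coefficient = 2
x_5 = 1.4583, f(x_5) = 3.101490, coefficient = 4
x_6 = 1.7500, f(x_6) = 5.359375, coefficient = 1

I ≈ (0.291667/3) × 24.117188 = 2.344727
Exact value: 2.344727
Error: 0.000000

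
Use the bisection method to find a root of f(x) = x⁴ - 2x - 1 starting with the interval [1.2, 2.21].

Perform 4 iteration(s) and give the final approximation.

f(x) = x⁴ - 2x - 1
Initial interval: [1.2, 2.21]

Iteration 1:
  c_1 = (1.200000 + 2.210000)/2 = 1.705000
  f(c_1) = f(1.705000) = 4.040794
  f(a) × f(c) < 0, new interval: [1.200000, 1.705000]
Iteration 2:
  c_2 = (1.200000 + 1.705000)/2 = 1.452500
  f(c_2) = f(1.452500) = 0.546071
  f(a) × f(c) < 0, new interval: [1.200000, 1.452500]
Iteration 3:
  c_3 = (1.200000 + 1.452500)/2 = 1.326250
  f(c_3) = f(1.326250) = -0.558633
  f(a) × f(c) ≥ 0, new interval: [1.326250, 1.452500]
Iteration 4:
  c_4 = (1.326250 + 1.452500)/2 = 1.389375
  f(c_4) = f(1.389375) = -0.052449
  f(a) × f(c) ≥ 0, new interval: [1.389375, 1.452500]

After 4 iteration(s), the approximation is c_4 = 1.389375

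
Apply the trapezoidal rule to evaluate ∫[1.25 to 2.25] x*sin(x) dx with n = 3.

f(x) = x*sin(x)
a = 1.25, b = 2.25, n = 3
h = (b - a)/n = 0.333333

Trapezoidal rule: (h/2)[f(x₀) + 2f(x₁) + 2f(x₂) + ... + f(xₙ)]

x_0 = 1.2500, f(x_0) = 1.186231, coefficient = 1
x_1 = 1.5833, f(x_1) = 1.583209, coefficient = 2
x_2 = 1.9167, f(x_2) = 1.803163, coefficient = 2
x_3 = 2.2500, f(x_3) = 1.750665, coefficient = 1

I ≈ (0.333333/2) × 9.709639 = 1.618273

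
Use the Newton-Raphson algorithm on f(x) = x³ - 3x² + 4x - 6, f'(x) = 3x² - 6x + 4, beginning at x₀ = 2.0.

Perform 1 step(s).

f(x) = x³ - 3x² + 4x - 6
f'(x) = 3x² - 6x + 4
x₀ = 2.0

Newton-Raphson formula: x_{n+1} = x_n - f(x_n)/f'(x_n)

Iteration 1:
  f(2.000000) = -2.000000
  f'(2.000000) = 4.000000
  x_1 = 2.000000 - (-2.000000)/4.000000 = 2.500000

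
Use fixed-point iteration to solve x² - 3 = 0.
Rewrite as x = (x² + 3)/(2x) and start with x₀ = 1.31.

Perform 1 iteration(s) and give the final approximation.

Equation: x² - 3 = 0
Fixed-point form: x = (x² + 3)/(2x)
x₀ = 1.31

x_1 = g(1.310000) = 1.800038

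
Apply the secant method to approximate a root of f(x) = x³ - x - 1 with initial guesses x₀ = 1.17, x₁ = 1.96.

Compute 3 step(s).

f(x) = x³ - x - 1
x₀ = 1.17, x₁ = 1.96

Secant formula: x_{n+1} = x_n - f(x_n)(x_n - x_{n-1})/(f(x_n) - f(x_{n-1}))

Iteration 1:
  f(1.170000) = -0.568387
  f(1.960000) = 4.569536
  x_2 = 1.960000 - 4.569536×(1.960000 - 1.170000)/(4.569536 - (-0.568387))
       = 1.257394
Iteration 2:
  f(1.960000) = 4.569536
  f(1.257394) = -0.269403
  x_3 = 1.257394 - (-0.269403)×(1.257394 - 1.960000)/(-0.269403 - 4.569536)
       = 1.296511
Iteration 3:
  f(1.257394) = -0.269403
  f(1.296511) = -0.117152
  x_4 = 1.296511 - (-0.117152)×(1.296511 - 1.257394)/(-0.117152 - (-0.269403))
       = 1.326610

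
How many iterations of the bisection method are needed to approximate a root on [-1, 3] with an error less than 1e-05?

We need (b-a)/2^n ≤ 1e-05
(3 - (-1))/2^n ≤ 1e-05
4/2^n ≤ 1e-05
2^n ≥ 400000
n ≥ log₂(400000) = 18.61
n ≥ 19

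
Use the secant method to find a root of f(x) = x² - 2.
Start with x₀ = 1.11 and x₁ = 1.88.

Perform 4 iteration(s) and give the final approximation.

f(x) = x² - 2
x₀ = 1.11, x₁ = 1.88

Secant formula: x_{n+1} = x_n - f(x_n)(x_n - x_{n-1})/(f(x_n) - f(x_{n-1}))

Iteration 1:
  f(1.110000) = -0.767900
  f(1.880000) = 1.534400
  x_2 = 1.880000 - 1.534400×(1.880000 - 1.110000)/(1.534400 - (-0.767900))
       = 1.366823
Iteration 2:
  f(1.880000) = 1.534400
  f(1.366823) = -0.131796
  x_3 = 1.366823 - (-0.131796)×(1.366823 - 1.880000)/(-0.131796 - 1.534400)
       = 1.407415
Iteration 3:
  f(1.366823) = -0.131796
  f(1.407415) = -0.019183
  x_4 = 1.407415 - (-0.019183)×(1.407415 - 1.366823)/(-0.019183 - (-0.131796))
       = 1.414330
Iteration 4:
  f(1.407415) = -0.019183
  f(1.414330) = 0.000329
  x_5 = 1.414330 - 0.000329×(1.414330 - 1.407415)/(0.000329 - (-0.019183))
       = 1.414213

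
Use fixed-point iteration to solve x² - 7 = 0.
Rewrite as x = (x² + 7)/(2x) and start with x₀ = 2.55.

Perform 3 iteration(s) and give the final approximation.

Equation: x² - 7 = 0
Fixed-point form: x = (x² + 7)/(2x)
x₀ = 2.55

x_1 = g(2.550000) = 2.647549
x_2 = g(2.647549) = 2.645752
x_3 = g(2.645752) = 2.645751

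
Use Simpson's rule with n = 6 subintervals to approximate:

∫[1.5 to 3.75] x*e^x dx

f(x) = x*e^x
a = 1.5, b = 3.75, n = 6
h = (b - a)/n = 0.375000

Simpson's rule: (h/3)[f(x₀) + 4f(x₁) + 2f(x₂) + ... + f(xₙ)]

x_0 = 1.5000, f(x_0) = 6.722534, coefficient = 1
x_1 = 1.8750, f(x_1) = 12.226536, coefficient = 4
x_2 = 2.2500, f(x_2) = 21.347406, coefficient = 2
x_3 = 2.6250, f(x_3) = 36.237007, coefficient = 4
x_4 = 3.0000, f(x_4) = 60.256611, coefficient = 2
x_5 = 3.3750, f(x_5) = 98.631958, coefficient = 4
x_6 = 3.7500, f(x_6) = 159.454058, coefficient = 1

I ≈ (0.375000/3) × 917.766627 = 114.720828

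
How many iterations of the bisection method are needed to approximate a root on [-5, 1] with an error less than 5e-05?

We need (b-a)/2^n ≤ 5e-05
(1 - (-5))/2^n ≤ 5e-05
6/2^n ≤ 5e-05
2^n ≥ 120000
n ≥ log₂(120000) = 16.87
n ≥ 17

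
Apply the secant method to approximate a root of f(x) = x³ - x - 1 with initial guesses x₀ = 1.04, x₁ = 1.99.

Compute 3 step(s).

f(x) = x³ - x - 1
x₀ = 1.04, x₁ = 1.99

Secant formula: x_{n+1} = x_n - f(x_n)(x_n - x_{n-1})/(f(x_n) - f(x_{n-1}))

Iteration 1:
  f(1.040000) = -0.915136
  f(1.990000) = 4.890599
  x_2 = 1.990000 - 4.890599×(1.990000 - 1.040000)/(4.890599 - (-0.915136))
       = 1.189745
Iteration 2:
  f(1.990000) = 4.890599
  f(1.189745) = -0.505669
  x_3 = 1.189745 - (-0.505669)×(1.189745 - 1.990000)/(-0.505669 - 4.890599)
       = 1.264735
Iteration 3:
  f(1.189745) = -0.505669
  f(1.264735) = -0.241724
  x_4 = 1.264735 - (-0.241724)×(1.264735 - 1.189745)/(-0.241724 - (-0.505669))
       = 1.333411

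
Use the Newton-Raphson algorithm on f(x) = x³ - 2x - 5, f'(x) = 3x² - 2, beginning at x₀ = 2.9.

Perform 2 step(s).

f(x) = x³ - 2x - 5
f'(x) = 3x² - 2
x₀ = 2.9

Newton-Raphson formula: x_{n+1} = x_n - f(x_n)/f'(x_n)

Iteration 1:
  f(2.900000) = 13.589000
  f'(2.900000) = 23.230000
  x_1 = 2.900000 - 13.589000/23.230000 = 2.315024
Iteration 2:
  f(2.315024) = 2.776939
  f'(2.315024) = 14.078004
  x_2 = 2.315024 - 2.776939/14.078004 = 2.117770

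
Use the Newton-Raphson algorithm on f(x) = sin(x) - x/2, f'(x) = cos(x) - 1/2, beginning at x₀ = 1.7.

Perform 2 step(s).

f(x) = sin(x) - x/2
f'(x) = cos(x) - 1/2
x₀ = 1.7

Newton-Raphson formula: x_{n+1} = x_n - f(x_n)/f'(x_n)

Iteration 1:
  f(1.700000) = 0.141665
  f'(1.700000) = -0.628844
  x_1 = 1.700000 - 0.141665/(-0.628844) = 1.925278
Iteration 2:
  f(1.925278) = -0.024812
  f'(1.925278) = -0.847104
  x_2 = 1.925278 - (-0.024812)/(-0.847104) = 1.895987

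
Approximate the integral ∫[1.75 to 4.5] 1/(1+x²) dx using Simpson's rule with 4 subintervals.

f(x) = 1/(1+x²)
a = 1.75, b = 4.5, n = 4
h = (b - a)/n = 0.687500

Simpson's rule: (h/3)[f(x₀) + 4f(x₁) + 2f(x₂) + ... + f(xₙ)]

x_0 = 1.7500, f(x_0) = 0.246154, coefficient = 1
x_1 = 2.4375, f(x_1) = 0.144063, coefficient = 4
x_2 = 3.1250, f(x_2) = 0.092888, coefficient = 2
x_3 = 3.8125, f(x_3) = 0.064370, coefficient = 4
x_4 = 4.5000, f(x_4) = 0.047059, coefficient = 1

I ≈ (0.687500/3) × 1.312722 = 0.300832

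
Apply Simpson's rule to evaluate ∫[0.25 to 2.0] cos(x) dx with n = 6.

f(x) = cos(x)
a = 0.25, b = 2.0, n = 6
h = (b - a)/n = 0.291667

Simpson's rule: (h/3)[f(x₀) + 4f(x₁) + 2f(x₂) + ... + f(xₙ)]

x_0 = 0.2500, f(x_0) = 0.968912, coefficient = 1
x_1 = 0.5417, f(x_1) = 0.856851, coefficient = 4
x_2 = 0.8333, f(x_2) = 0.672412, coefficient = 2
x_3 = 1.1250, f(x_3) = 0.431177, coefficient = 4
x_4 = 1.4167, f(x_4) = 0.153520, coefficient = 2
x_5 = 1.7083, f(x_5) = -0.137104, coefficient = 4
x_6 = 2.0000, f(x_6) = -0.416147, coefficient = 1

I ≈ (0.291667/3) × 6.808324 = 0.661920
Exact value: 0.661893
Error: 0.000027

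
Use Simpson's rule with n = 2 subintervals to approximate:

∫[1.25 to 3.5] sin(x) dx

f(x) = sin(x)
a = 1.25, b = 3.5, n = 2
h = (b - a)/n = 1.125000

Simpson's rule: (h/3)[f(x₀) + 4f(x₁) + 2f(x₂) + ... + f(xₙ)]

x_0 = 1.2500, f(x_0) = 0.948985, coefficient = 1
x_1 = 2.3750, f(x_1) = 0.693685, coefficient = 4
x_2 = 3.5000, f(x_2) = -0.350783, coefficient = 1

I ≈ (1.125000/3) × 3.372942 = 1.264853
Exact value: 1.251779
Error: 0.013074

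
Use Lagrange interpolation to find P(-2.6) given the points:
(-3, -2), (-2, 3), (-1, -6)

Lagrange interpolation formula:
P(x) = Σ yᵢ × Lᵢ(x)
where Lᵢ(x) = Π_{j≠i} (x - xⱼ)/(xᵢ - xⱼ)

L_0(-2.6) = (-2.6 - (-2))/(-3 - (-2)) × (-2.6 - (-1))/(-3 - (-1)) = 0.480000
L_1(-2.6) = (-2.6 - (-3))/(-2 - (-3)) × (-2.6 - (-1))/(-2 - (-1)) = 0.640000
L_2(-2.6) = (-2.6 - (-3))/(-1 - (-3)) × (-2.6 - (-2))/(-1 - (-2)) = -0.120000

P(-2.6) = (-2)×L_0(-2.6) + 3×L_1(-2.6) + (-6)×L_2(-2.6)
P(-2.6) = 1.680000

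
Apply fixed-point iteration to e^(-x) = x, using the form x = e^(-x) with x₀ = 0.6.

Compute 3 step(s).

Equation: e^(-x) = x
Fixed-point form: x = e^(-x)
x₀ = 0.6

x_1 = g(0.600000) = 0.548812
x_2 = g(0.548812) = 0.577636
x_3 = g(0.577636) = 0.561224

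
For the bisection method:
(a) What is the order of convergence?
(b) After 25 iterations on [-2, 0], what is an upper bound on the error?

(a) Bisection has linear (order 1) convergence; the error is halved each step.

(b) Error bound = (b-a)/2^n = (0 - (-2))/2^{25}
    = 2/2^{25}

(a) 1 (linear); (b) error ≤ 5.96e-08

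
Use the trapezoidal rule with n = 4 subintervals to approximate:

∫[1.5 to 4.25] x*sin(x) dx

f(x) = x*sin(x)
a = 1.5, b = 4.25, n = 4
h = (b - a)/n = 0.687500

Trapezoidal rule: (h/2)[f(x₀) + 2f(x₁) + 2f(x₂) + ... + f(xₙ)]

x_0 = 1.5000, f(x_0) = 1.496242, coefficient = 1
x_1 = 2.1875, f(x_1) = 1.784539, coefficient = 2
x_2 = 2.8750, f(x_2) = 0.757407, coefficient = 2
x_3 = 3.5625, f(x_3) = -1.455598, coefficient = 2
x_4 = 4.2500, f(x_4) = -3.803705, coefficient = 1

I ≈ (0.687500/2) × -0.134765 = -0.046325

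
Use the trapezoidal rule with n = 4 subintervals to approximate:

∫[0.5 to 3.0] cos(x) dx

f(x) = cos(x)
a = 0.5, b = 3.0, n = 4
h = (b - a)/n = 0.625000

Trapezoidal rule: (h/2)[f(x₀) + 2f(x₁) + 2f(x₂) + ... + f(xₙ)]

x_0 = 0.5000, f(x_0) = 0.877583, coefficient = 1
x_1 = 1.1250, f(x_1) = 0.431177, coefficient = 2
x_2 = 1.7500, f(x_2) = -0.178246, coefficient = 2
x_3 = 2.3750, f(x_3) = -0.720278, coefficient = 2
x_4 = 3.0000, f(x_4) = -0.989992, coefficient = 1

I ≈ (0.625000/2) × -1.047106 = -0.327221
Exact value: -0.338306
Error: 0.011085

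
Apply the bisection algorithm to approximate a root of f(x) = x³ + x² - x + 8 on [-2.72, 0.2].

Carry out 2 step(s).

f(x) = x³ + x² - x + 8
Initial interval: [-2.72, 0.2]

Iteration 1:
  c_1 = (-2.720000 + 0.200000)/2 = -1.260000
  f(c_1) = f(-1.260000) = 8.847224
  f(a) × f(c) < 0, new interval: [-2.720000, -1.260000]
Iteration 2:
  c_2 = (-2.720000 + (-1.260000))/2 = -1.990000
  f(c_2) = f(-1.990000) = 6.069501
  f(a) × f(c) < 0, new interval: [-2.720000, -1.990000]

After 2 iteration(s), the approximation is c_2 = -1.990000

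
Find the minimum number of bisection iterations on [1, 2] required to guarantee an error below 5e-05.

We need (b-a)/2^n ≤ 5e-05
(2 - 1)/2^n ≤ 5e-05
1/2^n ≤ 5e-05
2^n ≥ 20000
n ≥ log₂(20000) = 14.29
n ≥ 15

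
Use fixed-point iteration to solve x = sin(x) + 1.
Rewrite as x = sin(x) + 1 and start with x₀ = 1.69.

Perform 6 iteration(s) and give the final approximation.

Equation: x = sin(x) + 1
Fixed-point form: x = sin(x) + 1
x₀ = 1.69

x_1 = g(1.690000) = 1.992904
x_2 = g(1.992904) = 1.912228
x_3 = g(1.912228) = 1.942276
x_4 = g(1.942276) = 1.931791
x_5 = g(1.931791) = 1.935546
x_6 = g(1.935546) = 1.934213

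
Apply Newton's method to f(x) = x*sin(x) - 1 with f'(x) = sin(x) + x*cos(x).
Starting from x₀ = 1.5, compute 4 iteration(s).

f(x) = x*sin(x) - 1
f'(x) = sin(x) + x*cos(x)
x₀ = 1.5

Newton-Raphson formula: x_{n+1} = x_n - f(x_n)/f'(x_n)

Iteration 1:
  f(1.500000) = 0.496242
  f'(1.500000) = 1.103601
  x_1 = 1.500000 - 0.496242/1.103601 = 1.050342
Iteration 2:
  f(1.050342) = -0.088730
  f'(1.050342) = 1.389902
  x_2 = 1.050342 - (-0.088730)/1.389902 = 1.114181
Iteration 3:
  f(1.114181) = 0.000033
  f'(1.114181) = 1.388807
  x_3 = 1.114181 - 0.000033/1.388807 = 1.114157
Iteration 4:
  f(1.114157) = 0.000000
  f'(1.114157) = 1.388809
  x_4 = 1.114157 - 0.000000/1.388809 = 1.114157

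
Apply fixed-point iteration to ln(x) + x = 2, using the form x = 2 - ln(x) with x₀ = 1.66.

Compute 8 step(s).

Equation: ln(x) + x = 2
Fixed-point form: x = 2 - ln(x)
x₀ = 1.66

x_1 = g(1.660000) = 1.493182
x_2 = g(1.493182) = 1.599090
x_3 = g(1.599090) = 1.530565
x_4 = g(1.530565) = 1.574363
x_5 = g(1.574363) = 1.546149
x_6 = g(1.546149) = 1.564233
x_7 = g(1.564233) = 1.552605
x_8 = g(1.552605) = 1.560066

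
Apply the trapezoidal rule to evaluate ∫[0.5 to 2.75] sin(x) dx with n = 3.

f(x) = sin(x)
a = 0.5, b = 2.75, n = 3
h = (b - a)/n = 0.750000

Trapezoidal rule: (h/2)[f(x₀) + 2f(x₁) + 2f(x₂) + ... + f(xₙ)]

x_0 = 0.5000, f(x_0) = 0.479426, coefficient = 1
x_1 = 1.2500, f(x_1) = 0.948985, coefficient = 2
x_2 = 2.0000, f(x_2) = 0.909297, coefficient = 2
x_3 = 2.7500, f(x_3) = 0.381661, coefficient = 1

I ≈ (0.750000/2) × 4.577651 = 1.716619
Exact value: 1.801885
Error: 0.085266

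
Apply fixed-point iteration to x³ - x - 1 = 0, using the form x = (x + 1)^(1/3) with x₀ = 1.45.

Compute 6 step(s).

Equation: x³ - x - 1 = 0
Fixed-point form: x = (x + 1)^(1/3)
x₀ = 1.45

x_1 = g(1.450000) = 1.348100
x_2 = g(1.348100) = 1.329144
x_3 = g(1.329144) = 1.325558
x_4 = g(1.325558) = 1.324878
x_5 = g(1.324878) = 1.324748
x_6 = g(1.324748) = 1.324724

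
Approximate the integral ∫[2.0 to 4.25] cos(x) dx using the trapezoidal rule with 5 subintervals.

f(x) = cos(x)
a = 2.0, b = 4.25, n = 5
h = (b - a)/n = 0.450000

Trapezoidal rule: (h/2)[f(x₀) + 2f(x₁) + 2f(x₂) + ... + f(xₙ)]

x_0 = 2.0000, f(x_0) = -0.416147, coefficient = 1
x_1 = 2.4500, f(x_1) = -0.770231, coefficient = 2
x_2 = 2.9000, f(x_2) = -0.970958, coefficient = 2
x_3 = 3.3500, f(x_3) = -0.978362, coefficient = 2
x_4 = 3.8000, f(x_4) = -0.790968, coefficient = 2
x_5 = 4.2500, f(x_5) = -0.446087, coefficient = 1

I ≈ (0.450000/2) × -7.883272 = -1.773736
Exact value: -1.804287
Error: 0.030551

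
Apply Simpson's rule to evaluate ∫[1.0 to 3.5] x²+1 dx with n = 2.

f(x) = x²+1
a = 1.0, b = 3.5, n = 2
h = (b - a)/n = 1.250000

Simpson's rule: (h/3)[f(x₀) + 4f(x₁) + 2f(x₂) + ... + f(xₙ)]

x_0 = 1.0000, f(x_0) = 2.000000, coefficient = 1
x_1 = 2.2500, f(x_1) = 6.062500, coefficient = 4
x_2 = 3.5000, f(x_2) = 13.250000, coefficient = 1

I ≈ (1.250000/3) × 39.500000 = 16.458333
Exact value: 16.458333
Error: 0.000000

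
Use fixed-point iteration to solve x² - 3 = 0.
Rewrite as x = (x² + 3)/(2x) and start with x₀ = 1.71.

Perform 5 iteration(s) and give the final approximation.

Equation: x² - 3 = 0
Fixed-point form: x = (x² + 3)/(2x)
x₀ = 1.71

x_1 = g(1.710000) = 1.732193
x_2 = g(1.732193) = 1.732051
x_3 = g(1.732051) = 1.732051
x_4 = g(1.732051) = 1.732051
x_5 = g(1.732051) = 1.732051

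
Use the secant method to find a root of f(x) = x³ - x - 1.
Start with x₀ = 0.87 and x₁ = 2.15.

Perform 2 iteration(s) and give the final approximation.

f(x) = x³ - x - 1
x₀ = 0.87, x₁ = 2.15

Secant formula: x_{n+1} = x_n - f(x_n)(x_n - x_{n-1})/(f(x_n) - f(x_{n-1}))

Iteration 1:
  f(0.870000) = -1.211497
  f(2.150000) = 6.788375
  x_2 = 2.150000 - 6.788375×(2.150000 - 0.870000)/(6.788375 - (-1.211497))
       = 1.063843
Iteration 2:
  f(2.150000) = 6.788375
  f(1.063843) = -0.859827
  x_3 = 1.063843 - (-0.859827)×(1.063843 - 2.150000)/(-0.859827 - 6.788375)
       = 1.185951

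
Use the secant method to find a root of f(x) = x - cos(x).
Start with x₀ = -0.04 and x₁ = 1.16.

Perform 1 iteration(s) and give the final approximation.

f(x) = x - cos(x)
x₀ = -0.04, x₁ = 1.16

Secant formula: x_{n+1} = x_n - f(x_n)(x_n - x_{n-1})/(f(x_n) - f(x_{n-1}))

Iteration 1:
  f(-0.040000) = -1.039200
  f(1.160000) = 0.760660
  x_2 = 1.160000 - 0.760660×(1.160000 - (-0.040000))/(0.760660 - (-1.039200))
       = 0.652854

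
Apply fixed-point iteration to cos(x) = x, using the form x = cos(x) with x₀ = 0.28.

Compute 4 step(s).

Equation: cos(x) = x
Fixed-point form: x = cos(x)
x₀ = 0.28

x_1 = g(0.280000) = 0.961055
x_2 = g(0.961055) = 0.572655
x_3 = g(0.572655) = 0.840465
x_4 = g(0.840465) = 0.667116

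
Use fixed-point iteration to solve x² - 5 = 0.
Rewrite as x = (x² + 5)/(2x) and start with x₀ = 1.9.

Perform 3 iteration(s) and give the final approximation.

Equation: x² - 5 = 0
Fixed-point form: x = (x² + 5)/(2x)
x₀ = 1.9

x_1 = g(1.900000) = 2.265789
x_2 = g(2.265789) = 2.236263
x_3 = g(2.236263) = 2.236068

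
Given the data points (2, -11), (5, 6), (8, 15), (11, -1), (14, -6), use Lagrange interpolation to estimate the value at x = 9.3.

Lagrange interpolation formula:
P(x) = Σ yᵢ × Lᵢ(x)
where Lᵢ(x) = Π_{j≠i} (x - xⱼ)/(xᵢ - xⱼ)

L_0(9.3) = (9.3 - 5)/(2 - 5) × (9.3 - 8)/(2 - 8) × (9.3 - 11)/(2 - 11) × (9.3 - 14)/(2 - 14) = 0.022975
L_1(9.3) = (9.3 - 2)/(5 - 2) × (9.3 - 8)/(5 - 8) × (9.3 - 11)/(5 - 11) × (9.3 - 14)/(5 - 14) = -0.156019
L_2(9.3) = (9.3 - 2)/(8 - 2) × (9.3 - 5)/(8 - 5) × (9.3 - 11)/(8 - 11) × (9.3 - 14)/(8 - 14) = 0.774093
L_3(9.3) = (9.3 - 2)/(11 - 2) × (9.3 - 5)/(11 - 5) × (9.3 - 8)/(11 - 8) × (9.3 - 14)/(11 - 14) = 0.394636
L_4(9.3) = (9.3 - 2)/(14 - 2) × (9.3 - 5)/(14 - 5) × (9.3 - 8)/(14 - 8) × (9.3 - 11)/(14 - 11) = -0.035685

P(9.3) = (-11)×L_0(9.3) + 6×L_1(9.3) + 15×L_2(9.3) + (-1)×L_3(9.3) + (-6)×L_4(9.3)
P(9.3) = 10.242027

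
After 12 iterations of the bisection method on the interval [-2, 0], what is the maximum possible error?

Bisection error bound: |error| ≤ (b-a)/2^n
|error| ≤ (0 - (-2))/2^12 = 2/2^12
|error| ≤ 0.0004882812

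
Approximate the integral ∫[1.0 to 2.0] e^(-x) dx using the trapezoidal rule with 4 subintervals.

f(x) = e^(-x)
a = 1.0, b = 2.0, n = 4
h = (b - a)/n = 0.250000

Trapezoidal rule: (h/2)[f(x₀) + 2f(x₁) + 2f(x₂) + ... + f(xₙ)]

x_0 = 1.0000, f(x_0) = 0.367879, coefficient = 1
x_1 = 1.2500, f(x_1) = 0.286505, coefficient = 2
x_2 = 1.5000, f(x_2) = 0.223130, coefficient = 2
x_3 = 1.7500, f(x_3) = 0.173774, coefficient = 2
x_4 = 2.0000, f(x_4) = 0.135335, coefficient = 1

I ≈ (0.250000/2) × 1.870033 = 0.233754
Exact value: 0.232544
Error: 0.001210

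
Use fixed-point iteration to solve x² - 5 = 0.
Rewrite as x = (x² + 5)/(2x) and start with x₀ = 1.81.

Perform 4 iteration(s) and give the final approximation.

Equation: x² - 5 = 0
Fixed-point form: x = (x² + 5)/(2x)
x₀ = 1.81

x_1 = g(1.810000) = 2.286215
x_2 = g(2.286215) = 2.236618
x_3 = g(2.236618) = 2.236068
x_4 = g(2.236068) = 2.236068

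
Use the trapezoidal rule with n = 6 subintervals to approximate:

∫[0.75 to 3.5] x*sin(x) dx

f(x) = x*sin(x)
a = 0.75, b = 3.5, n = 6
h = (b - a)/n = 0.458333

Trapezoidal rule: (h/2)[f(x₀) + 2f(x₁) + 2f(x₂) + ... + f(xₙ)]

x_0 = 0.7500, f(x_0) = 0.511229, coefficient = 1
x_1 = 1.2083, f(x_1) = 1.129823, coefficient = 2
x_2 = 1.6667, f(x_2) = 1.659013, coefficient = 2
x_3 = 2.1250, f(x_3) = 1.806930, coefficient = 2
x_4 = 2.5833, f(x_4) = 1.368419, coefficient = 2
x_5 = 3.0417, f(x_5) = 0.303436, coefficient = 2
x_6 = 3.5000, f(x_6) = -1.227741, coefficient = 1

I ≈ (0.458333/2) × 11.818730 = 2.708459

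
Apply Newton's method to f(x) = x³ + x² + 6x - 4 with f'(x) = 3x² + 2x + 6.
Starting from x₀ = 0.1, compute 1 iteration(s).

f(x) = x³ + x² + 6x - 4
f'(x) = 3x² + 2x + 6
x₀ = 0.1

Newton-Raphson formula: x_{n+1} = x_n - f(x_n)/f'(x_n)

Iteration 1:
  f(0.100000) = -3.389000
  f'(0.100000) = 6.230000
  x_1 = 0.100000 - (-3.389000)/6.230000 = 0.643981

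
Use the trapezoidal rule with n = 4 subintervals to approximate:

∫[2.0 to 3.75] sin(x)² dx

f(x) = sin(x)²
a = 2.0, b = 3.75, n = 4
h = (b - a)/n = 0.437500

Trapezoidal rule: (h/2)[f(x₀) + 2f(x₁) + 2f(x₂) + ... + f(xₙ)]

x_0 = 2.0000, f(x_0) = 0.826822, coefficient = 1
x_1 = 2.4375, f(x_1) = 0.419052, coefficient = 2
x_2 = 2.8750, f(x_2) = 0.069404, coefficient = 2
x_3 = 3.3125, f(x_3) = 0.028926, coefficient = 2
x_4 = 3.7500, f(x_4) = 0.326682, coefficient = 1

I ≈ (0.437500/2) × 2.188268 = 0.478684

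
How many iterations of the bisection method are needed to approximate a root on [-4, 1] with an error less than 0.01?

We need (b-a)/2^n ≤ 0.01
(1 - (-4))/2^n ≤ 0.01
5/2^n ≤ 0.01
2^n ≥ 500
n ≥ log₂(500) = 8.97
n ≥ 9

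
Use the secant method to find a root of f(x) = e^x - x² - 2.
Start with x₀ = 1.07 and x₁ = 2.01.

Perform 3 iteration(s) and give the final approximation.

f(x) = e^x - x² - 2
x₀ = 1.07, x₁ = 2.01

Secant formula: x_{n+1} = x_n - f(x_n)(x_n - x_{n-1})/(f(x_n) - f(x_{n-1}))

Iteration 1:
  f(1.070000) = -0.229521
  f(2.010000) = 1.423217
  x_2 = 2.010000 - 1.423217×(2.010000 - 1.070000)/(1.423217 - (-0.229521))
       = 1.200541
Iteration 2:
  f(2.010000) = 1.423217
  f(1.200541) = -0.119386
  x_3 = 1.200541 - (-0.119386)×(1.200541 - 2.010000)/(-0.119386 - 1.423217)
       = 1.263186
Iteration 3:
  f(1.200541) = -0.119386
  f(1.263186) = -0.058967
  x_4 = 1.263186 - (-0.058967)×(1.263186 - 1.200541)/(-0.058967 - (-0.119386))
       = 1.324327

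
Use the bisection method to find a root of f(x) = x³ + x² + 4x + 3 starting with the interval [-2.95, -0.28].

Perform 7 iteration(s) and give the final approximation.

f(x) = x³ + x² + 4x + 3
Initial interval: [-2.95, -0.28]

Iteration 1:
  c_1 = (-2.950000 + (-0.280000))/2 = -1.615000
  f(c_1) = f(-1.615000) = -5.064058
  f(a) × f(c) ≥ 0, new interval: [-1.615000, -0.280000]
Iteration 2:
  c_2 = (-1.615000 + (-0.280000))/2 = -0.947500
  f(c_2) = f(-0.947500) = -0.742868
  f(a) × f(c) ≥ 0, new interval: [-0.947500, -0.280000]
Iteration 3:
  c_3 = (-0.947500 + (-0.280000))/2 = -0.613750
  f(c_3) = f(-0.613750) = 0.690496
  f(a) × f(c) < 0, new interval: [-0.947500, -0.613750]
Iteration 4:
  c_4 = (-0.947500 + (-0.613750))/2 = -0.780625
  f(c_4) = f(-0.780625) = 0.011182
  f(a) × f(c) < 0, new interval: [-0.947500, -0.780625]
Iteration 5:
  c_5 = (-0.947500 + (-0.780625))/2 = -0.864063
  f(c_5) = f(-0.864063) = -0.354759
  f(a) × f(c) ≥ 0, new interval: [-0.864063, -0.780625]
Iteration 6:
  c_6 = (-0.864063 + (-0.780625))/2 = -0.822344
  f(c_6) = f(-0.822344) = -0.169235
  f(a) × f(c) ≥ 0, new interval: [-0.822344, -0.780625]
Iteration 7:
  c_7 = (-0.822344 + (-0.780625))/2 = -0.801484
  f(c_7) = f(-0.801484) = -0.078416
  f(a) × f(c) ≥ 0, new interval: [-0.801484, -0.780625]

After 7 iteration(s), the approximation is c_7 = -0.801484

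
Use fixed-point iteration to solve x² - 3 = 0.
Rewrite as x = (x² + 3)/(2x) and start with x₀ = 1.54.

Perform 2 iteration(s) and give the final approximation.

Equation: x² - 3 = 0
Fixed-point form: x = (x² + 3)/(2x)
x₀ = 1.54

x_1 = g(1.540000) = 1.744026
x_2 = g(1.744026) = 1.732092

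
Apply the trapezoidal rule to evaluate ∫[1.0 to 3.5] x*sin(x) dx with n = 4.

f(x) = x*sin(x)
a = 1.0, b = 3.5, n = 4
h = (b - a)/n = 0.625000

Trapezoidal rule: (h/2)[f(x₀) + 2f(x₁) + 2f(x₂) + ... + f(xₙ)]

x_0 = 1.0000, f(x_0) = 0.841471, coefficient = 1
x_1 = 1.6250, f(x_1) = 1.622613, coefficient = 2
x_2 = 2.2500, f(x_2) = 1.750665, coefficient = 2
x_3 = 2.8750, f(x_3) = 0.757407, coefficient = 2
x_4 = 3.5000, f(x_4) = -1.227741, coefficient = 1

I ≈ (0.625000/2) × 7.875100 = 2.460969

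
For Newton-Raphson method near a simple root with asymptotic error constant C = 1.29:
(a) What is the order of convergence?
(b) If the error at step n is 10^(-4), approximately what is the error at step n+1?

(a) Newton-Raphson has quadratic (order 2) convergence near simple roots.
    This means |e_{n+1}| ≈ C|e_n|².

(b) With |e_n| = 10^(-4) and C = 1.29:
    |e_{n+1}| ≈ 1.29 × (10^(-4))² = 1.29 × 10^(-8)

(a) 2 (quadratic); (b) |e_{n+1}| ≈ 1.290e-08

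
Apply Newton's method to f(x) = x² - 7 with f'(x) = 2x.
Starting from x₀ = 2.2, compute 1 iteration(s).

f(x) = x² - 7
f'(x) = 2x
x₀ = 2.2

Newton-Raphson formula: x_{n+1} = x_n - f(x_n)/f'(x_n)

Iteration 1:
  f(2.200000) = -2.160000
  f'(2.200000) = 4.400000
  x_1 = 2.200000 - (-2.160000)/4.400000 = 2.690909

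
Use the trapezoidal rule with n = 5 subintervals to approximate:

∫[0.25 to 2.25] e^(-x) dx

f(x) = e^(-x)
a = 0.25, b = 2.25, n = 5
h = (b - a)/n = 0.400000

Trapezoidal rule: (h/2)[f(x₀) + 2f(x₁) + 2f(x₂) + ... + f(xₙ)]

x_0 = 0.2500, f(x_0) = 0.778801, coefficient = 1
x_1 = 0.6500, f(x_1) = 0.522046, coefficient = 2
x_2 = 1.0500, f(x_2) = 0.349938, coefficient = 2
x_3 = 1.4500, f(x_3) = 0.234570, coefficient = 2
x_4 = 1.8500, f(x_4) = 0.157237, coefficient = 2
x_5 = 2.2500, f(x_5) = 0.105399, coefficient = 1

I ≈ (0.400000/2) × 3.411782 = 0.682356
Exact value: 0.673402
Error: 0.008955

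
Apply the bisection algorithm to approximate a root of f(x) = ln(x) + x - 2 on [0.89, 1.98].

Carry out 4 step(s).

f(x) = ln(x) + x - 2
Initial interval: [0.89, 1.98]

Iteration 1:
  c_1 = (0.890000 + 1.980000)/2 = 1.435000
  f(c_1) = f(1.435000) = -0.203835
  f(a) × f(c) ≥ 0, new interval: [1.435000, 1.980000]
Iteration 2:
  c_2 = (1.435000 + 1.980000)/2 = 1.707500
  f(c_2) = f(1.707500) = 0.242530
  f(a) × f(c) < 0, new interval: [1.435000, 1.707500]
Iteration 3:
  c_3 = (1.435000 + 1.707500)/2 = 1.571250
  f(c_3) = f(1.571250) = 0.023121
  f(a) × f(c) < 0, new interval: [1.435000, 1.571250]
Iteration 4:
  c_4 = (1.435000 + 1.571250)/2 = 1.503125
  f(c_4) = f(1.503125) = -0.089329
  f(a) × f(c) ≥ 0, new interval: [1.503125, 1.571250]

After 4 iteration(s), the approximation is c_4 = 1.503125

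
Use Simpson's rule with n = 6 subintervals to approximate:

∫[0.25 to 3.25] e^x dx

f(x) = e^x
a = 0.25, b = 3.25, n = 6
h = (b - a)/n = 0.500000

Simpson's rule: (h/3)[f(x₀) + 4f(x₁) + 2f(x₂) + ... + f(xₙ)]

x_0 = 0.2500, f(x_0) = 1.284025, coefficient = 1
x_1 = 0.7500, f(x_1) = 2.117000, coefficient = 4
x_2 = 1.2500, f(x_2) = 3.490343, coefficient = 2
x_3 = 1.7500, f(x_3) = 5.754603, coefficient = 4
x_4 = 2.2500, f(x_4) = 9.487736, coefficient = 2
x_5 = 2.7500, f(x_5) = 15.642632, coefficient = 4
x_6 = 3.2500, f(x_6) = 25.790340, coefficient = 1

I ≈ (0.500000/3) × 147.087461 = 24.514577
Exact value: 24.506315
Error: 0.008262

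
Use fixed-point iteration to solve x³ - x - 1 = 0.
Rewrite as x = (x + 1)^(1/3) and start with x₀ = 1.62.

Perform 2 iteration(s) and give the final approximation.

Equation: x³ - x - 1 = 0
Fixed-point form: x = (x + 1)^(1/3)
x₀ = 1.62

x_1 = g(1.620000) = 1.378586
x_2 = g(1.378586) = 1.334872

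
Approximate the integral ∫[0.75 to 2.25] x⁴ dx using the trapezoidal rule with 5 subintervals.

f(x) = x⁴
a = 0.75, b = 2.25, n = 5
h = (b - a)/n = 0.300000

Trapezoidal rule: (h/2)[f(x₀) + 2f(x₁) + 2f(x₂) + ... + f(xₙ)]

x_0 = 0.7500, f(x_0) = 0.316406, coefficient = 1
x_1 = 1.0500, f(x_1) = 1.215506, coefficient = 2
x_2 = 1.3500, f(x_2) = 3.321506, coefficient = 2
x_3 = 1.6500, f(x_3) = 7.412006, coefficient = 2
x_4 = 1.9500, f(x_4) = 14.459006, coefficient = 2
x_5 = 2.2500, f(x_5) = 25.628906, coefficient = 1

I ≈ (0.300000/2) × 78.761362 = 11.814204
Exact value: 11.485547
Error: 0.328657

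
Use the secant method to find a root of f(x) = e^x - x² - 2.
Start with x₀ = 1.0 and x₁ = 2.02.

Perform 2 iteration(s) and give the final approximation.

f(x) = e^x - x² - 2
x₀ = 1.0, x₁ = 2.02

Secant formula: x_{n+1} = x_n - f(x_n)(x_n - x_{n-1})/(f(x_n) - f(x_{n-1}))

Iteration 1:
  f(1.000000) = -0.281718
  f(2.020000) = 1.457925
  x_2 = 2.020000 - 1.457925×(2.020000 - 1.000000)/(1.457925 - (-0.281718))
       = 1.165179
Iteration 2:
  f(2.020000) = 1.457925
  f(1.165179) = -0.151145
  x_3 = 1.165179 - (-0.151145)×(1.165179 - 2.020000)/(-0.151145 - 1.457925)
       = 1.245475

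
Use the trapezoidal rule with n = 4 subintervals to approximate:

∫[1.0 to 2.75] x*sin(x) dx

f(x) = x*sin(x)
a = 1.0, b = 2.75, n = 4
h = (b - a)/n = 0.437500

Trapezoidal rule: (h/2)[f(x₀) + 2f(x₁) + 2f(x₂) + ... + f(xₙ)]

x_0 = 1.0000, f(x_0) = 0.841471, coefficient = 1
x_1 = 1.4375, f(x_1) = 1.424748, coefficient = 2
x_2 = 1.8750, f(x_2) = 1.788911, coefficient = 2
x_3 = 2.3125, f(x_3) = 1.705050, coefficient = 2
x_4 = 2.7500, f(x_4) = 1.049568, coefficient = 1

I ≈ (0.437500/2) × 11.728456 = 2.565600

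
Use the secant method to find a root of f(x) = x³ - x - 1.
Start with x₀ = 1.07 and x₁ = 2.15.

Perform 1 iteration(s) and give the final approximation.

f(x) = x³ - x - 1
x₀ = 1.07, x₁ = 2.15

Secant formula: x_{n+1} = x_n - f(x_n)(x_n - x_{n-1})/(f(x_n) - f(x_{n-1}))

Iteration 1:
  f(1.070000) = -0.844957
  f(2.150000) = 6.788375
  x_2 = 2.150000 - 6.788375×(2.150000 - 1.070000)/(6.788375 - (-0.844957))
       = 1.189549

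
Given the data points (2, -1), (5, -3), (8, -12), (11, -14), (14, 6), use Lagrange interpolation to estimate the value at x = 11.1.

Lagrange interpolation formula:
P(x) = Σ yᵢ × Lᵢ(x)
where Lᵢ(x) = Π_{j≠i} (x - xⱼ)/(xᵢ - xⱼ)

L_0(11.1) = (11.1 - 5)/(2 - 5) × (11.1 - 8)/(2 - 8) × (11.1 - 11)/(2 - 11) × (11.1 - 14)/(2 - 14) = -0.002821
L_1(11.1) = (11.1 - 2)/(5 - 2) × (11.1 - 8)/(5 - 8) × (11.1 - 11)/(5 - 11) × (11.1 - 14)/(5 - 14) = 0.016833
L_2(11.1) = (11.1 - 2)/(8 - 2) × (11.1 - 5)/(8 - 5) × (11.1 - 11)/(8 - 11) × (11.1 - 14)/(8 - 14) = -0.049685
L_3(11.1) = (11.1 - 2)/(11 - 2) × (11.1 - 5)/(11 - 5) × (11.1 - 8)/(11 - 8) × (11.1 - 14)/(11 - 14) = 1.026821
L_4(11.1) = (11.1 - 2)/(14 - 2) × (11.1 - 5)/(14 - 5) × (11.1 - 8)/(14 - 8) × (11.1 - 11)/(14 - 11) = 0.008852

P(11.1) = (-1)×L_0(11.1) + (-3)×L_1(11.1) + (-12)×L_2(11.1) + (-14)×L_3(11.1) + 6×L_4(11.1)
P(11.1) = -13.773839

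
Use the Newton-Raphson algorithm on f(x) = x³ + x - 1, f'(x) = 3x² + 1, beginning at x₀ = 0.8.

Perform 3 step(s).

f(x) = x³ + x - 1
f'(x) = 3x² + 1
x₀ = 0.8

Newton-Raphson formula: x_{n+1} = x_n - f(x_n)/f'(x_n)

Iteration 1:
  f(0.800000) = 0.312000
  f'(0.800000) = 2.920000
  x_1 = 0.800000 - 0.312000/2.920000 = 0.693151
Iteration 2:
  f(0.693151) = 0.026180
  f'(0.693151) = 2.441374
  x_2 = 0.693151 - 0.026180/2.441374 = 0.682427
Iteration 3:
  f(0.682427) = 0.000238
  f'(0.682427) = 2.397120
  x_3 = 0.682427 - 0.000238/2.397120 = 0.682328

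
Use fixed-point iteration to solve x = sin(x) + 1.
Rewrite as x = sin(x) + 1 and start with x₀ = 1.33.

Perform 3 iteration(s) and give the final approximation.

Equation: x = sin(x) + 1
Fixed-point form: x = sin(x) + 1
x₀ = 1.33

x_1 = g(1.330000) = 1.971148
x_2 = g(1.971148) = 1.920924
x_3 = g(1.920924) = 1.939329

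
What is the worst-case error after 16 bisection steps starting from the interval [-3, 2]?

Bisection error bound: |error| ≤ (b-a)/2^n
|error| ≤ (2 - (-3))/2^16 = 5/2^16
|error| ≤ 0.0000762939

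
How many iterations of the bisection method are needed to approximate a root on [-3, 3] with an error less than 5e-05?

We need (b-a)/2^n ≤ 5e-05
(3 - (-3))/2^n ≤ 5e-05
6/2^n ≤ 5e-05
2^n ≥ 120000
n ≥ log₂(120000) = 16.87
n ≥ 17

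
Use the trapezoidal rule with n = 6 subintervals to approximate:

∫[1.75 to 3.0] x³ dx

f(x) = x³
a = 1.75, b = 3.0, n = 6
h = (b - a)/n = 0.208333

Trapezoidal rule: (h/2)[f(x₀) + 2f(x₁) + 2f(x₂) + ... + f(xₙ)]

x_0 = 1.7500, f(x_0) = 5.359375, coefficient = 1
x_1 = 1.9583, f(x_1) = 7.510344, coefficient = 2
x_2 = 2.1667, f(x_2) = 10.171296, coefficient = 2
x_3 = 2.3750, f(x_3) = 13.396484, coefficient = 2
x_4 = 2.5833, f(x_4) = 17.240162, coefficient = 2
x_5 = 2.7917, f(x_5) = 21.756583, coefficient = 2
x_6 = 3.0000, f(x_6) = 27.000000, coefficient = 1

I ≈ (0.208333/2) × 172.509115 = 17.969699
Exact value: 17.905273
Error: 0.064426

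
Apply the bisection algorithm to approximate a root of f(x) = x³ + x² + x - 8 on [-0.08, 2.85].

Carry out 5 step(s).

f(x) = x³ + x² + x - 8
Initial interval: [-0.08, 2.85]

Iteration 1:
  c_1 = (-0.080000 + 2.850000)/2 = 1.385000
  f(c_1) = f(1.385000) = -2.040033
  f(a) × f(c) ≥ 0, new interval: [1.385000, 2.850000]
Iteration 2:
  c_2 = (1.385000 + 2.850000)/2 = 2.117500
  f(c_2) = f(2.117500) = 8.095766
  f(a) × f(c) < 0, new interval: [1.385000, 2.117500]
Iteration 3:
  c_3 = (1.385000 + 2.117500)/2 = 1.751250
  f(c_3) = f(1.751250) = 2.188994
  f(a) × f(c) < 0, new interval: [1.385000, 1.751250]
Iteration 4:
  c_4 = (1.385000 + 1.751250)/2 = 1.568125
  f(c_4) = f(1.568125) = -0.116814
  f(a) × f(c) ≥ 0, new interval: [1.568125, 1.751250]
Iteration 5:
  c_5 = (1.568125 + 1.751250)/2 = 1.659688
  f(c_5) = f(1.659688) = 0.985963
  f(a) × f(c) < 0, new interval: [1.568125, 1.659688]

After 5 iteration(s), the approximation is c_5 = 1.659688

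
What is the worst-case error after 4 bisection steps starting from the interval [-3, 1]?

Bisection error bound: |error| ≤ (b-a)/2^n
|error| ≤ (1 - (-3))/2^4 = 4/2^4
|error| ≤ 0.2500000000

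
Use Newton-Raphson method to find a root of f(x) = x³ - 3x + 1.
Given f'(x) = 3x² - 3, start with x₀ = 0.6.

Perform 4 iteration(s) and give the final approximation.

f(x) = x³ - 3x + 1
f'(x) = 3x² - 3
x₀ = 0.6

Newton-Raphson formula: x_{n+1} = x_n - f(x_n)/f'(x_n)

Iteration 1:
  f(0.600000) = -0.584000
  f'(0.600000) = -1.920000
  x_1 = 0.600000 - (-0.584000)/(-1.920000) = 0.295833
Iteration 2:
  f(0.295833) = 0.138391
  f'(0.295833) = -2.737448
  x_2 = 0.295833 - 0.138391/(-2.737448) = 0.346388
Iteration 3:
  f(0.346388) = 0.002397
  f'(0.346388) = -2.640046
  x_3 = 0.346388 - 0.002397/(-2.640046) = 0.347296
Iteration 4:
  f(0.347296) = 0.000001
  f'(0.347296) = -2.638156
  x_4 = 0.347296 - 0.000001/(-2.638156) = 0.347296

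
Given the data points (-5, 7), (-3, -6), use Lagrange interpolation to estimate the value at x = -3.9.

Lagrange interpolation formula:
P(x) = Σ yᵢ × Lᵢ(x)
where Lᵢ(x) = Π_{j≠i} (x - xⱼ)/(xᵢ - xⱼ)

L_0(-3.9) = (-3.9 - (-3))/(-5 - (-3)) = 0.450000
L_1(-3.9) = (-3.9 - (-5))/(-3 - (-5)) = 0.550000

P(-3.9) = 7×L_0(-3.9) + (-6)×L_1(-3.9)
P(-3.9) = -0.150000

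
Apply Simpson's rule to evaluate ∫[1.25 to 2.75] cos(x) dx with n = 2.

f(x) = cos(x)
a = 1.25, b = 2.75, n = 2
h = (b - a)/n = 0.750000

Simpson's rule: (h/3)[f(x₀) + 4f(x₁) + 2f(x₂) + ... + f(xₙ)]

x_0 = 1.2500, f(x_0) = 0.315322, coefficient = 1
x_1 = 2.0000, f(x_1) = -0.416147, coefficient = 4
x_2 = 2.7500, f(x_2) = -0.924302, coefficient = 1

I ≈ (0.750000/3) × -2.273567 = -0.568392
Exact value: -0.567324
Error: 0.001068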